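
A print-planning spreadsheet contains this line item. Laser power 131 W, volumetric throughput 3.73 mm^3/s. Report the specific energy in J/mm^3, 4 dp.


SE = 131 / 3.73 = 35.1206 J/mm^3


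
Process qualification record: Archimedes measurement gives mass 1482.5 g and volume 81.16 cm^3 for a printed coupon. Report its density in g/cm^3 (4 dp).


rho = 1482.5 / 81.16 = 18.2664 g/cm^3


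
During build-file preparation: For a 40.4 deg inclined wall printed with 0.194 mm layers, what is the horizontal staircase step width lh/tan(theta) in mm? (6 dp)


step = 0.194 / tan(40.4) = 0.227949 mm


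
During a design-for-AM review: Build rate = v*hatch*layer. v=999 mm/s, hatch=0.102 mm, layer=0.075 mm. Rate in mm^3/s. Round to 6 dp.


Rate = 999 * 0.102 * 0.075 = 7.64235 mm^3/s


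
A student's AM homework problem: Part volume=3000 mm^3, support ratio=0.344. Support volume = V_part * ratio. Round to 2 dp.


V_support = 3000 * 0.344 = 1032.0 mm^3


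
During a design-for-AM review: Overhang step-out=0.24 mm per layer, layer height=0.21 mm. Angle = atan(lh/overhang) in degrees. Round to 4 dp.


angle = atan(0.21/0.24) = 41.1859 degrees


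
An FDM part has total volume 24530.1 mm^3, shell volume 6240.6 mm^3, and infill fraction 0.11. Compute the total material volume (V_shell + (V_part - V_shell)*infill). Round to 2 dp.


V_infill = (24530.1 - 6240.6) * 0.11 = 2011.85
V_total = 6240.6 + 2011.85 = 8252.45 mm^3


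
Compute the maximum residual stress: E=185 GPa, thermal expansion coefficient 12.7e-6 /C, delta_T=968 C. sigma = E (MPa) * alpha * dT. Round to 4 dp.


sigma = 185*1000 * 12.7e-6 * 968 = 2274.316 MPa


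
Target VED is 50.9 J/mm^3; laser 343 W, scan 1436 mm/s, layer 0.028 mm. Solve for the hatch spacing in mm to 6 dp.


h = 343 / (50.9*1436*0.028) = 0.167596 mm


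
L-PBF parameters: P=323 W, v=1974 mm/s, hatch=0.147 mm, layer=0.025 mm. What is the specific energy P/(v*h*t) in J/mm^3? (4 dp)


Build rate = 1974 * 0.147 * 0.025 = 7.25445 mm^3/s
SE = 323 / 7.25445 = 44.5244 J/mm^3


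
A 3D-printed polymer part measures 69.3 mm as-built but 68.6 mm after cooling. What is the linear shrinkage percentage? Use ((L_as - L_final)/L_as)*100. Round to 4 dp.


Shrinkage = ((69.3-68.6)/69.3)*100 = 1.0101 %


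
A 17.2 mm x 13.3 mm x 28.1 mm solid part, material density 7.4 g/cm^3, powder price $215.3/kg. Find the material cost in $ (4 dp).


V = 17.2 * 13.3 * 28.1 = 6428.156 mm^3 = 6.428156 cm^3
Mass = 6.428156 * 7.4 / 1000 = 0.04756835 kg
Cost = 0.04756835 * 215.3 = 10.2415 $


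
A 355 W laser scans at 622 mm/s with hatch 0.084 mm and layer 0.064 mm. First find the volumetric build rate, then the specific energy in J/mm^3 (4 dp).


Build rate = 622 * 0.084 * 0.064 = 3.343872 mm^3/s
SE = 355 / 3.343872 = 106.1644 J/mm^3


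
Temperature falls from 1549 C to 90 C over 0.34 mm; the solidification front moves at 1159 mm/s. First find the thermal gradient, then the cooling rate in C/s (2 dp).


G = (1549-90)/0.34 = 4291.17647059 C/mm
CR = 4291.17647059 * 1159 = 4973473.53 C/s


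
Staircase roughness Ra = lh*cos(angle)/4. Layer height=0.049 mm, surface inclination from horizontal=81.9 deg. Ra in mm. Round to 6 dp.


Ra = 0.049 * cos(81.9) / 4 = 0.001726 mm


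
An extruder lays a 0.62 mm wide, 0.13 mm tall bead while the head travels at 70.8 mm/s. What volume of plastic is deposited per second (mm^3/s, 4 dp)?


Rate = 0.62 * 0.13 * 70.8 = 5.7065 mm^3/s


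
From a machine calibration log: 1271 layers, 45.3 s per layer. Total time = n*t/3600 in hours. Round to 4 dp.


t = 1271 * 45.3 / 3600 = 15.9934 hrs


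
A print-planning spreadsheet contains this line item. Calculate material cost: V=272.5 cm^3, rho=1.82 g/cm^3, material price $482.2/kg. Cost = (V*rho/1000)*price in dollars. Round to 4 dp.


Mass = 272.5*1.82/1000 = 0.49595 kg
Cost = 0.49595 * 482.2 = 239.1471 $


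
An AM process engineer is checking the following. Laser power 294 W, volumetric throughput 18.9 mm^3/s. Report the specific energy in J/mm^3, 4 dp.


SE = 294 / 18.9 = 15.5556 J/mm^3


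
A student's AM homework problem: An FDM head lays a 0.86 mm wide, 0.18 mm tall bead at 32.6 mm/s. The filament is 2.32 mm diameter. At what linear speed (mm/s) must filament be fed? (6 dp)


Q = 0.86 * 0.18 * 32.6 = 5.04648 mm^3/s
A_fil = pi*(2.32/2)^2 = 4.22732707 mm^2
v_feed = 5.04648 / 4.22732707 = 1.193776 mm/s


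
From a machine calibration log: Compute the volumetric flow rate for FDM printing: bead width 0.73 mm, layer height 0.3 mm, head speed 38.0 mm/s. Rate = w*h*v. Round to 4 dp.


Rate = 0.73 * 0.3 * 38.0 = 8.322 mm^3/s


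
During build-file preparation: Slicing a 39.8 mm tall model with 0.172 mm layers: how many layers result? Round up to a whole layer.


Layers = ceil(39.8/0.172) = 232


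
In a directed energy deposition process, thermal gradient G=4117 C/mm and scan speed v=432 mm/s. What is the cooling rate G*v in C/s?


CR = 4117 * 432 = 1778544 C/s


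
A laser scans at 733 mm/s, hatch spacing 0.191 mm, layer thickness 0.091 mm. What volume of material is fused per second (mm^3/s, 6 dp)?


Rate = 733 * 0.191 * 0.091 = 12.740273 mm^3/s


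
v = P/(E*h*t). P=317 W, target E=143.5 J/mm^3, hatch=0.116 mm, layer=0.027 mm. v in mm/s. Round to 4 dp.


v = 317 / (143.5*0.116*0.027) = 705.319 mm/s


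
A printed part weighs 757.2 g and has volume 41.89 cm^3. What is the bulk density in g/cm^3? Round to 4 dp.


rho = 757.2 / 41.89 = 18.0759 g/cm^3


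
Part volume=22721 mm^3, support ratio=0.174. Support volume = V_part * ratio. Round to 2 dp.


V_support = 22721 * 0.174 = 3953.45 mm^3


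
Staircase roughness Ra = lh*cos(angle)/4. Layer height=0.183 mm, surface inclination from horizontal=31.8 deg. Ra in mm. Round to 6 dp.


Ra = 0.183 * cos(31.8) / 4 = 0.038883 mm


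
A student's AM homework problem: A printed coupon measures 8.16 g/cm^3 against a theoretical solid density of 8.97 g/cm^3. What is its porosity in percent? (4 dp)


Porosity = (1-8.16/8.97)*100 = 9.0301 %


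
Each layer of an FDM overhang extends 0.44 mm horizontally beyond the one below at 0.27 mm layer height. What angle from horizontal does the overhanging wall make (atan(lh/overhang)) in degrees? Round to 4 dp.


angle = atan(0.27/0.44) = 31.5348 degrees


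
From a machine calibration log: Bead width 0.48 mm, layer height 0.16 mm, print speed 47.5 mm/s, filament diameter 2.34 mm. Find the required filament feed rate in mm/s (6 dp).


Q = 0.48 * 0.16 * 47.5 = 3.648 mm^3/s
A_fil = pi*(2.34/2)^2 = 4.30052618 mm^2
v_feed = 3.648 / 4.30052618 = 0.848268 mm/s


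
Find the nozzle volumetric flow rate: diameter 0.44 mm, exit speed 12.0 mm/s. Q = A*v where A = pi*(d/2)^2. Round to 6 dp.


A = pi*(0.44/2)^2 = 0.15205308 mm^2
Q = 0.15205308 * 12.0 = 1.824637 mm^3/s


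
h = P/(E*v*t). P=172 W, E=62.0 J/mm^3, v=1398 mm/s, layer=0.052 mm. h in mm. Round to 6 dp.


h = 172 / (62.0*1398*0.052) = 0.038162 mm


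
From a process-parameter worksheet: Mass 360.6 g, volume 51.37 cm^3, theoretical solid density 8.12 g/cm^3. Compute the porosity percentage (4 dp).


rho_part = 360.6 / 51.37 = 7.01966128 g/cm^3
Porosity = (1 - 7.01966128/8.12)*100 = 13.551 %


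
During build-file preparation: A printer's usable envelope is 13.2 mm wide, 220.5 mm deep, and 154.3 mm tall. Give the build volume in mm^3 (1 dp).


V = 13.2 * 220.5 * 154.3 = 449105.6 mm^3


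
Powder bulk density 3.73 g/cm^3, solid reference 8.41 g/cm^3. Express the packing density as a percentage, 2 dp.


Packing = (3.73/8.41)*100 = 44.35 %


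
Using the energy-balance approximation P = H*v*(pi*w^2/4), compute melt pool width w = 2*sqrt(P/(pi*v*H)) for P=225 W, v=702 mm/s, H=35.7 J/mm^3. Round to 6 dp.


w = 2*sqrt(225/(pi*702*35.7)) = 0.106916 mm


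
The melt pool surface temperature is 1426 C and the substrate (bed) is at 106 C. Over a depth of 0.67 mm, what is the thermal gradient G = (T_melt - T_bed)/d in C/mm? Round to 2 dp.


G = (1426-106)/0.67 = 1970.15 C/mm


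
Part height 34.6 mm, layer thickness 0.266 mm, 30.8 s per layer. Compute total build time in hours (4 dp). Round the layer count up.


Layers = ceil(34.6/0.266) = 131
t = 131 * 30.8 / 3600 = 1.1208 hrs


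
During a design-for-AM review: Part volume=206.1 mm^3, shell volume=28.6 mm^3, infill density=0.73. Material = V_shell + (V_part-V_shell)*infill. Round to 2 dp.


V_infill = (206.1 - 28.6) * 0.73 = 129.58
V_total = 28.6 + 129.58 = 158.18 mm^3


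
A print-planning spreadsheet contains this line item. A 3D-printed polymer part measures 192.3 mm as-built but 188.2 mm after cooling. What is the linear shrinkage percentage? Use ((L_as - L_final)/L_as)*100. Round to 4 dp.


Shrinkage = ((192.3-188.2)/192.3)*100 = 2.1321 %


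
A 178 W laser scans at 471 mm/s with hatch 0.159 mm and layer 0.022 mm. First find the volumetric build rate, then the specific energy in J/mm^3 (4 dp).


Build rate = 471 * 0.159 * 0.022 = 1.647558 mm^3/s
SE = 178 / 1.647558 = 108.0387 J/mm^3


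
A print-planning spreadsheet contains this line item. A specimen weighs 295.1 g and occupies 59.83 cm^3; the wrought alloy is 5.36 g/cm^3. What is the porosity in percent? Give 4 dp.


rho_part = 295.1 / 59.83 = 4.93230821 g/cm^3
Porosity = (1 - 4.93230821/5.36)*100 = 7.9793 %


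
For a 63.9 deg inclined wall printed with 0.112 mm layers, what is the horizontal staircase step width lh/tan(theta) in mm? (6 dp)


step = 0.112 / tan(63.9) = 0.054868 mm


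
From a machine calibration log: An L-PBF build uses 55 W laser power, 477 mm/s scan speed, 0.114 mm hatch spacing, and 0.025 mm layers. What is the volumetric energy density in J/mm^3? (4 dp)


E = 55 / (477*0.114*0.025) = 40.4575 J/mm^3


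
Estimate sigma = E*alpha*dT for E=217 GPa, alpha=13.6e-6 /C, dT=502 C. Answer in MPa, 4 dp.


sigma = 217*1000 * 13.6e-6 * 502 = 1481.5024 MPa


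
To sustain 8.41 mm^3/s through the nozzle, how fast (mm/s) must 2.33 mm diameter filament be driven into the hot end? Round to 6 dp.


A = pi*(2.33/2)^2 = 4.263848
v = 8.41 / 4.263848 = 1.972397 mm/s


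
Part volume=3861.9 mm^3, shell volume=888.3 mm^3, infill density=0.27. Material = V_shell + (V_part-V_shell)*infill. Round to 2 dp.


V_infill = (3861.9 - 888.3) * 0.27 = 802.87
V_total = 888.3 + 802.87 = 1691.17 mm^3


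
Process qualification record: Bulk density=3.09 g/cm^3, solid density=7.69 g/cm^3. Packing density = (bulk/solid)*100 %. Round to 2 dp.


Packing = (3.09/7.69)*100 = 40.18 %


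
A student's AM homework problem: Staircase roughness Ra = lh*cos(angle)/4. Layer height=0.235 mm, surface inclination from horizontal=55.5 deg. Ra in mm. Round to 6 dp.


Ra = 0.235 * cos(55.5) / 4 = 0.033276 mm


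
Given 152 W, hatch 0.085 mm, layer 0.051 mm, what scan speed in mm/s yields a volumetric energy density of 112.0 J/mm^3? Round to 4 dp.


v = 152 / (112.0*0.085*0.051) = 313.0664 mm/s


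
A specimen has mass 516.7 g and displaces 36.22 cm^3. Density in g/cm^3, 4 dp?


rho = 516.7 / 36.22 = 14.2656 g/cm^3


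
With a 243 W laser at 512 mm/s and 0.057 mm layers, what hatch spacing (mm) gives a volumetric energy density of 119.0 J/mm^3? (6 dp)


h = 243 / (119.0*512*0.057) = 0.06997 mm


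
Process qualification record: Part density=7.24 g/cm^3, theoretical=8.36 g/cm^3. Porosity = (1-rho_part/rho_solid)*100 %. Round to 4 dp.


Porosity = (1-7.24/8.36)*100 = 13.3971 %


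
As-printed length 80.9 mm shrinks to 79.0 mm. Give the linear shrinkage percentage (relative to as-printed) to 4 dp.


Shrinkage = ((80.9-79.0)/80.9)*100 = 2.3486 %


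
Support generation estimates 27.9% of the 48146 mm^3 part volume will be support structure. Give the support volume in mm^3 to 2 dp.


V_support = 48146 * 0.279 = 13432.73 mm^3


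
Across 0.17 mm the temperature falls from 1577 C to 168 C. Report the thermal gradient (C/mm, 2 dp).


G = (1577-168)/0.17 = 8288.24 C/mm


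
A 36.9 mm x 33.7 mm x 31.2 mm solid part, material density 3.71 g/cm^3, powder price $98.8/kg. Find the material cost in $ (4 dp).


V = 36.9 * 33.7 * 31.2 = 38798.136 mm^3 = 38.798136 cm^3
Mass = 38.798136 * 3.71 / 1000 = 0.14394108 kg
Cost = 0.14394108 * 98.8 = 14.2214 $


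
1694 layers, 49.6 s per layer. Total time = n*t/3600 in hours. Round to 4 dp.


t = 1694 * 49.6 / 3600 = 23.3396 hrs


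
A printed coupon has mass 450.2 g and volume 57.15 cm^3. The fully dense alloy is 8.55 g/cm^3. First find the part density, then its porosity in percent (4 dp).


rho_part = 450.2 / 57.15 = 7.87751531 g/cm^3
Porosity = (1 - 7.87751531/8.55)*100 = 7.8653 %


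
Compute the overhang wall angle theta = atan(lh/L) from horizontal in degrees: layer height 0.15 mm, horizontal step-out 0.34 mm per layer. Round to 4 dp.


angle = atan(0.15/0.34) = 23.8059 degrees


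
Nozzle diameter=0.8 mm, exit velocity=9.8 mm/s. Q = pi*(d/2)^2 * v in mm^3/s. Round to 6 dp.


A = pi*(0.8/2)^2 = 0.50265482 mm^2
Q = 0.50265482 * 9.8 = 4.926017 mm^3/s


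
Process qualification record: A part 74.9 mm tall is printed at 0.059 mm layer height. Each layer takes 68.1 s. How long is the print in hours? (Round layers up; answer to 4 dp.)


Layers = ceil(74.9/0.059) = 1270
t = 1270 * 68.1 / 3600 = 24.0242 hrs


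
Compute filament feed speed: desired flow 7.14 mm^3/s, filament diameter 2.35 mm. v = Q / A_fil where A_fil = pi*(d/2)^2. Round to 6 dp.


A = pi*(2.35/2)^2 = 4.337361
v = 7.14 / 4.337361 = 1.646162 mm/s


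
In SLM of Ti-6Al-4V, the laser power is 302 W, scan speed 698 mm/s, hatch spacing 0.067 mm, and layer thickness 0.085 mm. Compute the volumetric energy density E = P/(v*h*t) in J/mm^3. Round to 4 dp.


E = 302 / (698*0.067*0.085) = 75.9727 J/mm^3


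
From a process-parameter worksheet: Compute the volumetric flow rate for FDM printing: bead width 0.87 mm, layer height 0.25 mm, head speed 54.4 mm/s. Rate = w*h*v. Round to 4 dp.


Rate = 0.87 * 0.25 * 54.4 = 11.832 mm^3/s


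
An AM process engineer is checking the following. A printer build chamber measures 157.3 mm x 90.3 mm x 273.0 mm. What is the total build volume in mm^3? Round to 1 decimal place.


V = 157.3 * 90.3 * 273.0 = 3877743.9 mm^3


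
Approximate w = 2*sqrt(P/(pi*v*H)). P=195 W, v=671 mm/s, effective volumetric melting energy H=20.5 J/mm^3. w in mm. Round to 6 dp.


w = 2*sqrt(195/(pi*671*20.5)) = 0.134349 mm


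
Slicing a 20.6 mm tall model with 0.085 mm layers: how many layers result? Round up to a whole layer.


Layers = ceil(20.6/0.085) = 243


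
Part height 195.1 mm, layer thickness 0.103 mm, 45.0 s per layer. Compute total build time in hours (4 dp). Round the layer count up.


Layers = ceil(195.1/0.103) = 1895
t = 1895 * 45.0 / 3600 = 23.6875 hrs


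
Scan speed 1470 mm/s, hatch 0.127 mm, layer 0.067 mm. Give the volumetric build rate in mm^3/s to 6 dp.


Rate = 1470 * 0.127 * 0.067 = 12.50823 mm^3/s


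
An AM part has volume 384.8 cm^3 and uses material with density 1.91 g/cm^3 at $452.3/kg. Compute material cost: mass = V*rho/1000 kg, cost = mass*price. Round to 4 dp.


Mass = 384.8*1.91/1000 = 0.734968 kg
Cost = 0.734968 * 452.3 = 332.426 $


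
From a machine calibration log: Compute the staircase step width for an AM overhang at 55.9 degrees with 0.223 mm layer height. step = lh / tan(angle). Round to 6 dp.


step = 0.223 / tan(55.9) = 0.150982 mm


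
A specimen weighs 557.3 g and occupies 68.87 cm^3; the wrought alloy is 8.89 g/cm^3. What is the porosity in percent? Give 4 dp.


rho_part = 557.3 / 68.87 = 8.0920575 g/cm^3
Porosity = (1 - 8.0920575/8.89)*100 = 8.9757 %


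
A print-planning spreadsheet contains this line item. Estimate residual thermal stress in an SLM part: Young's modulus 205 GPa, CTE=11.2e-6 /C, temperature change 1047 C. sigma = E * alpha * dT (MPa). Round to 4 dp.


sigma = 205*1000 * 11.2e-6 * 1047 = 2403.912 MPa


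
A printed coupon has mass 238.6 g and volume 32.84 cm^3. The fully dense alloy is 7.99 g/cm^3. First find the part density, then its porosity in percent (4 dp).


rho_part = 238.6 / 32.84 = 7.26552984 g/cm^3
Porosity = (1 - 7.26552984/7.99)*100 = 9.0672 %


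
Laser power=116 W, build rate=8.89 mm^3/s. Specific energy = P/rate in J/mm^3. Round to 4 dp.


SE = 116 / 8.89 = 13.0484 J/mm^3


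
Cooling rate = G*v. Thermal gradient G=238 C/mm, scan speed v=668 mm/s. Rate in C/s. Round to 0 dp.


CR = 238 * 668 = 158984 C/s


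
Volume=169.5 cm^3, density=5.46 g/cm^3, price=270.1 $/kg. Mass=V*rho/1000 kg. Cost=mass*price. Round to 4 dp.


Mass = 169.5*5.46/1000 = 0.92547 kg
Cost = 0.92547 * 270.1 = 249.9694 $


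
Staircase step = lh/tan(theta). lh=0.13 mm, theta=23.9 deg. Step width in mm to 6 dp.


step = 0.13 / tan(23.9) = 0.293362 mm


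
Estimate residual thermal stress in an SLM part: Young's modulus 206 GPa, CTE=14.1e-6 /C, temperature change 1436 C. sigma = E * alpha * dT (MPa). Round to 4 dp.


sigma = 206*1000 * 14.1e-6 * 1436 = 4171.0056 MPa


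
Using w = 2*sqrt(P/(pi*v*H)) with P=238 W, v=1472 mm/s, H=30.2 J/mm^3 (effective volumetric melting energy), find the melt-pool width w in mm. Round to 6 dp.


w = 2*sqrt(238/(pi*1472*30.2)) = 0.082563 mm


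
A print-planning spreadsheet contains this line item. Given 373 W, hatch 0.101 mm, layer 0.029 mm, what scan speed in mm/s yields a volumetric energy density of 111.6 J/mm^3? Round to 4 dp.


v = 373 / (111.6*0.101*0.029) = 1141.1041 mm/s


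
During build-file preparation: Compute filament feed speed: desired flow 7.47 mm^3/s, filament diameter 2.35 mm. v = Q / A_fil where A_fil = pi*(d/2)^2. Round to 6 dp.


A = pi*(2.35/2)^2 = 4.337361
v = 7.47 / 4.337361 = 1.722245 mm/s


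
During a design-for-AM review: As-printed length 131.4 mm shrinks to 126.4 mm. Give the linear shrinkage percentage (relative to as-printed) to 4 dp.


Shrinkage = ((131.4-126.4)/131.4)*100 = 3.8052 %


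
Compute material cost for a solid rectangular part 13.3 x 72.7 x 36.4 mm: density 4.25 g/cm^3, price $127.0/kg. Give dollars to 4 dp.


V = 13.3 * 72.7 * 36.4 = 35195.524 mm^3 = 35.195524 cm^3
Mass = 35.195524 * 4.25 / 1000 = 0.14958098 kg
Cost = 0.14958098 * 127.0 = 18.9968 $


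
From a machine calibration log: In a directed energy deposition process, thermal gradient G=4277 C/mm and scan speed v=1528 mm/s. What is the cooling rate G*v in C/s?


CR = 4277 * 1528 = 6535256 C/s


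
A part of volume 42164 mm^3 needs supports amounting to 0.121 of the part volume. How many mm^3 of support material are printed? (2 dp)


V_support = 42164 * 0.121 = 5101.84 mm^3


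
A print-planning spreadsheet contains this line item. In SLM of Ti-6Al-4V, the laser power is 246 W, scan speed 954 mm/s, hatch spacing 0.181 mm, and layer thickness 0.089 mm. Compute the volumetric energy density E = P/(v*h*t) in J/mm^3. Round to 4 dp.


E = 246 / (954*0.181*0.089) = 16.0073 J/mm^3


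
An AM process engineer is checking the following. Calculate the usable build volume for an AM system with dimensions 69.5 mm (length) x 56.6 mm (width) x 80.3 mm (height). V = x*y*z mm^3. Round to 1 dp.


V = 69.5 * 56.6 * 80.3 = 315876.1 mm^3


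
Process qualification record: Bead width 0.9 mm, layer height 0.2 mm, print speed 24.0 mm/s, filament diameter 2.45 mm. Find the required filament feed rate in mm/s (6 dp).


Q = 0.9 * 0.2 * 24.0 = 4.32 mm^3/s
A_fil = pi*(2.45/2)^2 = 4.71435248 mm^2
v_feed = 4.32 / 4.71435248 = 0.916351 mm/s


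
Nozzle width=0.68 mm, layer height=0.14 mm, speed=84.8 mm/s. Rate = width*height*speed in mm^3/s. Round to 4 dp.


Rate = 0.68 * 0.14 * 84.8 = 8.073 mm^3/s


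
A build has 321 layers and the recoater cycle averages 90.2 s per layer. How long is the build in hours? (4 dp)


t = 321 * 90.2 / 3600 = 8.0428 hrs


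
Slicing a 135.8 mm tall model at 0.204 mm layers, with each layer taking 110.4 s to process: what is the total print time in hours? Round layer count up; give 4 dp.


Layers = ceil(135.8/0.204) = 666
t = 666 * 110.4 / 3600 = 20.424 hrs


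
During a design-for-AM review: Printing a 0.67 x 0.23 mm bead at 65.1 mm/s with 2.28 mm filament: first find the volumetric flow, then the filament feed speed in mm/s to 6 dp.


Q = 0.67 * 0.23 * 65.1 = 10.03191 mm^3/s
A_fil = pi*(2.28/2)^2 = 4.08281381 mm^2
v_feed = 10.03191 / 4.08281381 = 2.457107 mm/s


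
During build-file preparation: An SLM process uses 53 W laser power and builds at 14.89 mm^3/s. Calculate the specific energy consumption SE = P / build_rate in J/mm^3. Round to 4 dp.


SE = 53 / 14.89 = 3.5594 J/mm^3


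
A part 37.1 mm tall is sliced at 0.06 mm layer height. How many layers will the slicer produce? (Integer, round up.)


Layers = ceil(37.1/0.06) = 619


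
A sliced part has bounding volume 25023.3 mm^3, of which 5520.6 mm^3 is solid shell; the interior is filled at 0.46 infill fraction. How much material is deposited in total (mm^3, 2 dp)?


V_infill = (25023.3 - 5520.6) * 0.46 = 8971.24
V_total = 5520.6 + 8971.24 = 14491.84 mm^3


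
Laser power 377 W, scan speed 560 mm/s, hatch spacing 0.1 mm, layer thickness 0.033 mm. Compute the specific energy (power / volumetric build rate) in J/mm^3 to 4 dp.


Build rate = 560 * 0.1 * 0.033 = 1.848 mm^3/s
SE = 377 / 1.848 = 204.0043 J/mm^3


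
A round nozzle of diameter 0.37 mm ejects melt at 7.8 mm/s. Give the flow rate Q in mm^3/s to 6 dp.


A = pi*(0.37/2)^2 = 0.10752101 mm^2
Q = 0.10752101 * 7.8 = 0.838664 mm^3/s


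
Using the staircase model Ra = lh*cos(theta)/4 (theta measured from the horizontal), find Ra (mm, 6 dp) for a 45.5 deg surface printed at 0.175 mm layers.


Ra = 0.175 * cos(45.5) / 4 = 0.030665 mm


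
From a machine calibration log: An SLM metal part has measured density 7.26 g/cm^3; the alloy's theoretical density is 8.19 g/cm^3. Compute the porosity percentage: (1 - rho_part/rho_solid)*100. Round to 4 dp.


Porosity = (1-7.26/8.19)*100 = 11.3553 %


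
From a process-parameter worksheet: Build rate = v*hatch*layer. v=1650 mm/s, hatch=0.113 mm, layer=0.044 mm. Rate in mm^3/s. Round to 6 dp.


Rate = 1650 * 0.113 * 0.044 = 8.2038 mm^3/s


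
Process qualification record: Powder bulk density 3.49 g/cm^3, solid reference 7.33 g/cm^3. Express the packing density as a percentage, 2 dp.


Packing = (3.49/7.33)*100 = 47.61 %


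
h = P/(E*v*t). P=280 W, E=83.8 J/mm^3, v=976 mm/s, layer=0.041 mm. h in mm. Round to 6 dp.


h = 280 / (83.8*976*0.041) = 0.083499 mm


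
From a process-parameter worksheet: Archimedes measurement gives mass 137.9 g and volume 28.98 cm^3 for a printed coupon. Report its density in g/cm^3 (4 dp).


rho = 137.9 / 28.98 = 4.7585 g/cm^3


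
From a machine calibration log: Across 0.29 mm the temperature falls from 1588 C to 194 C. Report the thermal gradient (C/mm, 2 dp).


G = (1588-194)/0.29 = 4806.9 C/mm


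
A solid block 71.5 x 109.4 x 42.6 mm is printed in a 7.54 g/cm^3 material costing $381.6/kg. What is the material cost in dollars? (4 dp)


V = 71.5 * 109.4 * 42.6 = 333221.46 mm^3 = 333.22146 cm^3
Mass = 333.22146 * 7.54 / 1000 = 2.51248981 kg
Cost = 2.51248981 * 381.6 = 958.7661 $


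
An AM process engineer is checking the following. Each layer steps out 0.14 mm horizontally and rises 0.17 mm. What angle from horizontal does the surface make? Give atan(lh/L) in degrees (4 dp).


angle = atan(0.17/0.14) = 50.5275 degrees


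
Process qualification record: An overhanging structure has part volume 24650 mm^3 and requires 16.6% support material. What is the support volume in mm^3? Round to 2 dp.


V_support = 24650 * 0.166 = 4091.9 mm^3


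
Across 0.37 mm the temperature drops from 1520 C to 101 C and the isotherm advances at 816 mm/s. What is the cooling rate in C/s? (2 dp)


G = (1520-101)/0.37 = 3835.13513514 C/mm
CR = 3835.13513514 * 816 = 3129470.27 C/s


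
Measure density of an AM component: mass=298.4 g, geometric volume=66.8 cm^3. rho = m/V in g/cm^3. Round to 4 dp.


rho = 298.4 / 66.8 = 4.4671 g/cm^3


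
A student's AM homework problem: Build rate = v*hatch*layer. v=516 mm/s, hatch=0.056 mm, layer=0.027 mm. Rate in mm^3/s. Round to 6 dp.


Rate = 516 * 0.056 * 0.027 = 0.780192 mm^3/s


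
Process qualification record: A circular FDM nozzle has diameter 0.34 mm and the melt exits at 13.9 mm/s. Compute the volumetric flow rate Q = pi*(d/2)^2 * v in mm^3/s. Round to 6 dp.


A = pi*(0.34/2)^2 = 0.09079203 mm^2
Q = 0.09079203 * 13.9 = 1.262009 mm^3/s


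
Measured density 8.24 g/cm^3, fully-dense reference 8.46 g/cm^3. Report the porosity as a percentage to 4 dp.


Porosity = (1-8.24/8.46)*100 = 2.6005 %


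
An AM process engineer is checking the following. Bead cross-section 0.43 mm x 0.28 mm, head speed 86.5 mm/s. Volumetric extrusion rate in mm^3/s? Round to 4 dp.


Rate = 0.43 * 0.28 * 86.5 = 10.4146 mm^3/s


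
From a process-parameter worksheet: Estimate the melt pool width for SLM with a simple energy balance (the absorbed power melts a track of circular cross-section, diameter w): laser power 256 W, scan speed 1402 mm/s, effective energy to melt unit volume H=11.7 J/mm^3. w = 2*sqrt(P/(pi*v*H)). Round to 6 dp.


w = 2*sqrt(256/(pi*1402*11.7)) = 0.140964 mm


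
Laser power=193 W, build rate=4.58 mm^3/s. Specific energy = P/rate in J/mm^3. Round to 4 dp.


SE = 193 / 4.58 = 42.1397 J/mm^3


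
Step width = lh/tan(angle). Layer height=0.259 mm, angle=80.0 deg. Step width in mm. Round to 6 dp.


step = 0.259 / tan(80.0) = 0.045669 mm


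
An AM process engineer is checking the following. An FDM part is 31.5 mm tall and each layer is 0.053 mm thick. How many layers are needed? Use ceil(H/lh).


Layers = ceil(31.5/0.053) = 595


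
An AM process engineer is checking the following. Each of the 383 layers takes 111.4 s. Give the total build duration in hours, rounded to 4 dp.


t = 383 * 111.4 / 3600 = 11.8517 hrs


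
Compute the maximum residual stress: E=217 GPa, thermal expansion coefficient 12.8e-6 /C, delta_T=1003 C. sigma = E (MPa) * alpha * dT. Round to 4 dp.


sigma = 217*1000 * 12.8e-6 * 1003 = 2785.9328 MPa


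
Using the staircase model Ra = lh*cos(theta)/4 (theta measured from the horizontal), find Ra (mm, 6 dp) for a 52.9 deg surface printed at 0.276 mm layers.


Ra = 0.276 * cos(52.9) / 4 = 0.041621 mm


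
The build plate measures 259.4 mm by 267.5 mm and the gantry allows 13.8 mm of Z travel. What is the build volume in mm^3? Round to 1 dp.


V = 259.4 * 267.5 * 13.8 = 957575.1 mm^3


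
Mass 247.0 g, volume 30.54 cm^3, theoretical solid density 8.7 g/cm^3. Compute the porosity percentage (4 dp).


rho_part = 247.0 / 30.54 = 8.08775377 g/cm^3
Porosity = (1 - 8.08775377/8.7)*100 = 7.0373 %


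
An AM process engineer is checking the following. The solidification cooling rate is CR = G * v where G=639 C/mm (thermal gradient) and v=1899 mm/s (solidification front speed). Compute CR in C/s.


CR = 639 * 1899 = 1213461 C/s


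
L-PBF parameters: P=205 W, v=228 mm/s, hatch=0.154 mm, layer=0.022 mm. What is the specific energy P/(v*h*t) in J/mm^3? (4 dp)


Build rate = 228 * 0.154 * 0.022 = 0.772464 mm^3/s
SE = 205 / 0.772464 = 265.3845 J/mm^3


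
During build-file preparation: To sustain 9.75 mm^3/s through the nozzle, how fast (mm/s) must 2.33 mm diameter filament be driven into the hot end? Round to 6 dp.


A = pi*(2.33/2)^2 = 4.263848
v = 9.75 / 4.263848 = 2.286667 mm/s


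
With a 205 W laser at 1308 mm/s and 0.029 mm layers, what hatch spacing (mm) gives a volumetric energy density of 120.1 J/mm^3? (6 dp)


h = 205 / (120.1*1308*0.029) = 0.044999 mm


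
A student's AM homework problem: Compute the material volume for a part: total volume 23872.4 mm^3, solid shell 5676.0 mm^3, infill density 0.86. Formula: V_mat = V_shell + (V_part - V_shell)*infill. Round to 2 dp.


V_infill = (23872.4 - 5676.0) * 0.86 = 15648.9
V_total = 5676.0 + 15648.9 = 21324.9 mm^3


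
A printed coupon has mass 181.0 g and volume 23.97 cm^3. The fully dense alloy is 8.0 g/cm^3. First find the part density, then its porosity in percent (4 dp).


rho_part = 181.0 / 23.97 = 7.55110555 g/cm^3
Porosity = (1 - 7.55110555/8.0)*100 = 5.6112 %


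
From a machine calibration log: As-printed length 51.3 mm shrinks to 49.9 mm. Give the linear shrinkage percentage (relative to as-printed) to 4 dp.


Shrinkage = ((51.3-49.9)/51.3)*100 = 2.729 %


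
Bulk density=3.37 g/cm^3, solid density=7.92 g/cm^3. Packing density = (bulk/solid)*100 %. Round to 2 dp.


Packing = (3.37/7.92)*100 = 42.55 %


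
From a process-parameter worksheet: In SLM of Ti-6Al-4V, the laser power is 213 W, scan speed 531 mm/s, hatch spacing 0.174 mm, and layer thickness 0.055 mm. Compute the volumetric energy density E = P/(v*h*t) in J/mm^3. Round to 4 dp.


E = 213 / (531*0.174*0.055) = 41.9154 J/mm^3


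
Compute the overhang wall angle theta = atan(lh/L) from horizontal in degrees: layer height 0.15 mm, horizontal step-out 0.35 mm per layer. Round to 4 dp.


angle = atan(0.15/0.35) = 23.1986 degrees


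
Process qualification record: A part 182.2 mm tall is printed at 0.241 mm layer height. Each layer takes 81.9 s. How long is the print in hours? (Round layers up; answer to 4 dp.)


Layers = ceil(182.2/0.241) = 757
t = 757 * 81.9 / 3600 = 17.2218 hrs


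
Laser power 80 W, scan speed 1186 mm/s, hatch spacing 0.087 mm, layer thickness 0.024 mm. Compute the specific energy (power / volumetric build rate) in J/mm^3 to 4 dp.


Build rate = 1186 * 0.087 * 0.024 = 2.476368 mm^3/s
SE = 80 / 2.476368 = 32.3054 J/mm^3


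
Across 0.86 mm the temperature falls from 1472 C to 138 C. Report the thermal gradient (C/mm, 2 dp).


G = (1472-138)/0.86 = 1551.16 C/mm


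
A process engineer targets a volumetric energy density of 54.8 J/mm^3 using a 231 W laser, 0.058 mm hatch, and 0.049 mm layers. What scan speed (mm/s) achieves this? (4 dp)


v = 231 / (54.8*0.058*0.049) = 1483.2261 mm/s


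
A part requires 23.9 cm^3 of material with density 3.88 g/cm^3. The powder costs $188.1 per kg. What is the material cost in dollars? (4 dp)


Mass = 23.9*3.88/1000 = 0.092732 kg
Cost = 0.092732 * 188.1 = 17.4429 $


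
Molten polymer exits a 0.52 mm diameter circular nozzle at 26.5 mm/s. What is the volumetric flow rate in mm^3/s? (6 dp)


A = pi*(0.52/2)^2 = 0.21237166 mm^2
Q = 0.21237166 * 26.5 = 5.627849 mm^3/s


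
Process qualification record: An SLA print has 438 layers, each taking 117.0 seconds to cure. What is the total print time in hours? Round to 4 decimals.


t = 438 * 117.0 / 3600 = 14.235 hrs


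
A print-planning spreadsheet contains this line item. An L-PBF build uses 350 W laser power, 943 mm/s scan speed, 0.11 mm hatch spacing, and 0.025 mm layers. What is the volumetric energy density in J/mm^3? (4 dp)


E = 350 / (943*0.11*0.025) = 134.9658 J/mm^3


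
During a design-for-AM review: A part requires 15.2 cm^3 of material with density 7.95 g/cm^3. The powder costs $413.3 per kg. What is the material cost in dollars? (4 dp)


Mass = 15.2*7.95/1000 = 0.12084 kg
Cost = 0.12084 * 413.3 = 49.9432 $


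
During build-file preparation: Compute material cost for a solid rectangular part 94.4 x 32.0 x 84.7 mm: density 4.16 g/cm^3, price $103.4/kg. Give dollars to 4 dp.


V = 94.4 * 32.0 * 84.7 = 255861.76 mm^3 = 255.86176 cm^3
Mass = 255.86176 * 4.16 / 1000 = 1.06438492 kg
Cost = 1.06438492 * 103.4 = 110.0574 $


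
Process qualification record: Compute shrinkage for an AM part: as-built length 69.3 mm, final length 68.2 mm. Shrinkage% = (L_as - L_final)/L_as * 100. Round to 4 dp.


Shrinkage = ((69.3-68.2)/69.3)*100 = 1.5873 %


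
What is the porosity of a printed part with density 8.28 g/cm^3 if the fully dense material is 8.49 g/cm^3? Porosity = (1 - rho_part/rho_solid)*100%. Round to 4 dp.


Porosity = (1-8.28/8.49)*100 = 2.4735 %


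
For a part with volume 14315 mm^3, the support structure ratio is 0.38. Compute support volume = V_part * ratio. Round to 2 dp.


V_support = 14315 * 0.38 = 5439.7 mm^3


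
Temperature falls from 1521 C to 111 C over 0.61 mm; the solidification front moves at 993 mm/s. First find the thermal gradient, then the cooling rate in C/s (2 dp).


G = (1521-111)/0.61 = 2311.47540984 C/mm
CR = 2311.47540984 * 993 = 2295295.08 C/s


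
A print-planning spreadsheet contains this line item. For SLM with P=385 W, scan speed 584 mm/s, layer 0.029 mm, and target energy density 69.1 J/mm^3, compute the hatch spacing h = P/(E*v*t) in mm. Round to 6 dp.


h = 385 / (69.1*584*0.029) = 0.328982 mm


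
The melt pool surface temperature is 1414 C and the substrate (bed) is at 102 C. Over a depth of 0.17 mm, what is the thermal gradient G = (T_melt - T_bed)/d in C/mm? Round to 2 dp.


G = (1414-102)/0.17 = 7717.65 C/mm


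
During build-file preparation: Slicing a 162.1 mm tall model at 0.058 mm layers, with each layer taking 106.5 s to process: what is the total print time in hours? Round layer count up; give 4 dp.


Layers = ceil(162.1/0.058) = 2795
t = 2795 * 106.5 / 3600 = 82.6854 hrs


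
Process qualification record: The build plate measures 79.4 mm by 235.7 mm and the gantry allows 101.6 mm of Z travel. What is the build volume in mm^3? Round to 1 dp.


V = 79.4 * 235.7 * 101.6 = 1901401.3 mm^3


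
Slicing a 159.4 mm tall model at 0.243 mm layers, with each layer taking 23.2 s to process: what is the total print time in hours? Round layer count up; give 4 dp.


Layers = ceil(159.4/0.243) = 656
t = 656 * 23.2 / 3600 = 4.2276 hrs


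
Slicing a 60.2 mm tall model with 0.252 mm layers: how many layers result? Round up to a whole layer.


Layers = ceil(60.2/0.252) = 239


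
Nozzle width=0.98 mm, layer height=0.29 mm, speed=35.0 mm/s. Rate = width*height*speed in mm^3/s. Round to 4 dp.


Rate = 0.98 * 0.29 * 35.0 = 9.947 mm^3/s


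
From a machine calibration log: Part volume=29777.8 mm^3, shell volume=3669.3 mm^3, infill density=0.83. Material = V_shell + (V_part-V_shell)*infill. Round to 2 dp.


V_infill = (29777.8 - 3669.3) * 0.83 = 21670.06
V_total = 3669.3 + 21670.06 = 25339.36 mm^3


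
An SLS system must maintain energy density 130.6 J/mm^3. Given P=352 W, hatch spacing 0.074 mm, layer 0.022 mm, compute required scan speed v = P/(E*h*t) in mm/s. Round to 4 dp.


v = 352 / (130.6*0.074*0.022) = 1655.5606 mm/s


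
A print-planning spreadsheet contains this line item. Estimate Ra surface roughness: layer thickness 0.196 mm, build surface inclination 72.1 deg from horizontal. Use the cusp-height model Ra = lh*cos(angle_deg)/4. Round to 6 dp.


Ra = 0.196 * cos(72.1) / 4 = 0.01506 mm


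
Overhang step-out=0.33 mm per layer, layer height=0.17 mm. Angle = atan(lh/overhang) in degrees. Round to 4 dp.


angle = atan(0.17/0.33) = 27.2553 degrees


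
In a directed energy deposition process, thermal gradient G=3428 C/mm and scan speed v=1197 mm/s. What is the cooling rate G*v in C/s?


CR = 3428 * 1197 = 4103316 C/s


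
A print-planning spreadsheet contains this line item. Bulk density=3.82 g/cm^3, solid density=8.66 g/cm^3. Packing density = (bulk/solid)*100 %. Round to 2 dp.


Packing = (3.82/8.66)*100 = 44.11 %


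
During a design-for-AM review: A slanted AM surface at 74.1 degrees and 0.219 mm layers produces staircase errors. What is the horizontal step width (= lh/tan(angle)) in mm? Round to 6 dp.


step = 0.219 / tan(74.1) = 0.062384 mm


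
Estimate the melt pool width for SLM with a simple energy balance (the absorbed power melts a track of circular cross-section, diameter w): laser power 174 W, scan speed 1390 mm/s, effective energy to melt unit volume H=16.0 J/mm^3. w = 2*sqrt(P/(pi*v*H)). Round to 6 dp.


w = 2*sqrt(174/(pi*1390*16.0)) = 0.099807 mm


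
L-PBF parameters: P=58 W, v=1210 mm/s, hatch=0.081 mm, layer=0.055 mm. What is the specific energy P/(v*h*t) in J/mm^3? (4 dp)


Build rate = 1210 * 0.081 * 0.055 = 5.39055 mm^3/s
SE = 58 / 5.39055 = 10.7596 J/mm^3


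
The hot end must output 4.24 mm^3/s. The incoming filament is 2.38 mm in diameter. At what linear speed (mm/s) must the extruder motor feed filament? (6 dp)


A = pi*(2.38/2)^2 = 4.448809
v = 4.24 / 4.448809 = 0.953064 mm/s


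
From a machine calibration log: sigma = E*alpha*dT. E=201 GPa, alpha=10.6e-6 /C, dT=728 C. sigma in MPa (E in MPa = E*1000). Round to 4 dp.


sigma = 201*1000 * 10.6e-6 * 728 = 1551.0768 MPa


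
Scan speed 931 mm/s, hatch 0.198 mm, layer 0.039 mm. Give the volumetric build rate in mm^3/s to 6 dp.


Rate = 931 * 0.198 * 0.039 = 7.189182 mm^3/s


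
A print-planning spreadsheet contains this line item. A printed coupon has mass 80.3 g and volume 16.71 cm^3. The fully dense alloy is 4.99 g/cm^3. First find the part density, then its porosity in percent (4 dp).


rho_part = 80.3 / 16.71 = 4.80550569 g/cm^3
Porosity = (1 - 4.80550569/4.99)*100 = 3.6973 %


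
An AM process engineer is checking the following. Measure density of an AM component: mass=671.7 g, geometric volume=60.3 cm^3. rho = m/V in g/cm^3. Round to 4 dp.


rho = 671.7 / 60.3 = 11.1393 g/cm^3


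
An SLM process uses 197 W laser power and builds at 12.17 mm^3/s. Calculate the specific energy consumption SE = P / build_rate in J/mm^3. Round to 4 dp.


SE = 197 / 12.17 = 16.1873 J/mm^3


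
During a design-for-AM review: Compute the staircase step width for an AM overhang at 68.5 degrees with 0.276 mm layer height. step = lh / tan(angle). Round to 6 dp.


step = 0.276 / tan(68.5) = 0.108719 mm


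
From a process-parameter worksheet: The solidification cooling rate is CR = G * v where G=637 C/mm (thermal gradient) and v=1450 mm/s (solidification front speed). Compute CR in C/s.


CR = 637 * 1450 = 923650 C/s


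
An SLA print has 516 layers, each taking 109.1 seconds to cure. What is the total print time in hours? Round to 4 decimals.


t = 516 * 109.1 / 3600 = 15.6377 hrs


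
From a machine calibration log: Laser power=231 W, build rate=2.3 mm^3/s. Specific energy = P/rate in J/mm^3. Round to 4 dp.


SE = 231 / 2.3 = 100.4348 J/mm^3


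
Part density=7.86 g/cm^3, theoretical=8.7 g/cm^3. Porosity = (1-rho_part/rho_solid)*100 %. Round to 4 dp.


Porosity = (1-7.86/8.7)*100 = 9.6552 %


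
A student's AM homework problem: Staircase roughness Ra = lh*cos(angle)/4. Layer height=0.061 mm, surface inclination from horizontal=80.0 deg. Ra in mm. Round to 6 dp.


Ra = 0.061 * cos(80.0) / 4 = 0.002648 mm


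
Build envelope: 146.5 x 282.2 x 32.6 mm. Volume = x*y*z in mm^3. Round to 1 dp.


V = 146.5 * 282.2 * 32.6 = 1347759.0 mm^3


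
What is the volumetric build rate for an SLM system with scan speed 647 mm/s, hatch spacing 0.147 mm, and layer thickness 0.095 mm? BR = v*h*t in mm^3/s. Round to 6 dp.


Rate = 647 * 0.147 * 0.095 = 9.035355 mm^3/s


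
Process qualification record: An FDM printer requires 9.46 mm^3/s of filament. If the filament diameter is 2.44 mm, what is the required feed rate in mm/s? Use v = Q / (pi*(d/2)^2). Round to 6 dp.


A = pi*(2.44/2)^2 = 4.675947
v = 9.46 / 4.675947 = 2.02312 mm/s


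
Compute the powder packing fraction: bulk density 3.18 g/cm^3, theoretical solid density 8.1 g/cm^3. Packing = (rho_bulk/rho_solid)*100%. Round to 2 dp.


Packing = (3.18/8.1)*100 = 39.26 %


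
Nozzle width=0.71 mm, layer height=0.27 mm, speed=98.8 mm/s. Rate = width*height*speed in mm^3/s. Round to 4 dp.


Rate = 0.71 * 0.27 * 98.8 = 18.94 mm^3/s
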